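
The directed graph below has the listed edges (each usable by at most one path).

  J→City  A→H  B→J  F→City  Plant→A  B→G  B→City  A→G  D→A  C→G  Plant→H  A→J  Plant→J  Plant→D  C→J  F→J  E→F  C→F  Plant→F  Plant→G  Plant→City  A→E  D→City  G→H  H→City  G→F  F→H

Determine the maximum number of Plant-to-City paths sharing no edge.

Assign every edge capacity 1; by Menger, the answer equals the max flow.
Path Plant→City (+1); total 1.
Path Plant→D→City (+1); total 2.
Path Plant→F→City (+1); total 3.
Path Plant→H→City (+1); total 4.
Path Plant→J→City (+1); total 5.
No residual Plant→City path; max flow = 5.
Certifying cut of size 5: {F→City, H→City, J→City, Plant→City, Plant→D}.

5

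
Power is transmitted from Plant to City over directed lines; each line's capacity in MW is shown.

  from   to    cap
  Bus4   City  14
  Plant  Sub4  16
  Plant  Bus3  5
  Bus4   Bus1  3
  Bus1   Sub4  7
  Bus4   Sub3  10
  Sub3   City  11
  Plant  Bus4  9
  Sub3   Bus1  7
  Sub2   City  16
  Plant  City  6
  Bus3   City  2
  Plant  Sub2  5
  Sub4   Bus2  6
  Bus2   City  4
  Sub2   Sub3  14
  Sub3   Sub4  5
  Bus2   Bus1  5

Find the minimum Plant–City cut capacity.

26

Augment Plant→City: bottleneck 6, flow now 6.
Augment Plant→Bus4→City: bottleneck 9, flow now 15.
Augment Plant→Sub2→City: bottleneck 5, flow now 20.
Augment Plant→Bus3→City: bottleneck 2, flow now 22.
Augment Plant→Sub4→Bus2→City: bottleneck 4, flow now 26.
No augmenting path remains; maximum flow = 26.
By max-flow min-cut, the minimum cut capacity equals the max flow.
In the residual graph, reachable from Plant: {Plant, Bus2, Bus1, Sub4, Bus3}.
Min-cut edges: Plant→Bus4 (9), Plant→Sub2 (5), Plant→City (6), Bus2→City (4), Bus3→City (2); capacity 9 + 5 + 6 + 4 + 2 = 26.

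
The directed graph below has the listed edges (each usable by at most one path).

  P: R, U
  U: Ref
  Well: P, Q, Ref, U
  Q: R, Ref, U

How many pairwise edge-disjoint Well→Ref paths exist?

Assign every edge capacity 1; by Menger, the answer equals the max flow.
Path Well→Ref (+1); total 1.
Path Well→Q→Ref (+1); total 2.
Path Well→U→Ref (+1); total 3.
No residual Well→Ref path; max flow = 3.
Certifying cut of size 3: {U→Ref, Well→Q, Well→Ref}.

3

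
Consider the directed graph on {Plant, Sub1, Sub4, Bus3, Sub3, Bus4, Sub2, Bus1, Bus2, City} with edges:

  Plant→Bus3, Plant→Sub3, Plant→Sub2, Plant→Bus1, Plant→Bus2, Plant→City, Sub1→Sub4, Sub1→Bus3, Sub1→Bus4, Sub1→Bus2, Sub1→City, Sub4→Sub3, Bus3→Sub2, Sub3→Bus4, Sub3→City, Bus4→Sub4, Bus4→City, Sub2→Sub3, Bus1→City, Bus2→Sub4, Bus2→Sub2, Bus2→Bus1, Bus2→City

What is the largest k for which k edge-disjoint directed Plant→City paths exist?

Assign every edge capacity 1; by Menger, the answer equals the max flow.
Path Plant→City (+1); total 1.
Path Plant→Sub3→City (+1); total 2.
Path Plant→Bus1→City (+1); total 3.
Path Plant→Bus2→City (+1); total 4.
Path Plant→Sub2→Sub3→Bus4→City (+1); total 5.
No residual Plant→City path; max flow = 5.
Certifying cut of size 5: {Plant→Bus1, Plant→Bus2, Plant→City, Plant→Sub3, Sub2→Sub3}.

5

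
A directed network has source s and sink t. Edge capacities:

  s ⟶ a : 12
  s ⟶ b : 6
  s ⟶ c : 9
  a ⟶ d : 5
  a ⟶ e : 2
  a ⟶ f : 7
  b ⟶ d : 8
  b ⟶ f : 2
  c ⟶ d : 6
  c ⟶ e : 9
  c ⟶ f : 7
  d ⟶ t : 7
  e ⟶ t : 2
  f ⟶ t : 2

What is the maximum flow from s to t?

Augment s→a→d→t: bottleneck 5, flow now 5.
Augment s→a→e→t: bottleneck 2, flow now 7.
Augment s→a→f→t: bottleneck 2, flow now 9.
Augment s→b→d→t: bottleneck 2, flow now 11.
No augmenting path remains; maximum flow = 11.
In the residual graph, reachable from s: {s, a, b, c, d, e, f}.
Min-cut edges: d→t (7), e→t (2), f→t (2); capacity 7 + 2 + 2 = 11.
This cut is saturated, so no flow can exceed 11.

11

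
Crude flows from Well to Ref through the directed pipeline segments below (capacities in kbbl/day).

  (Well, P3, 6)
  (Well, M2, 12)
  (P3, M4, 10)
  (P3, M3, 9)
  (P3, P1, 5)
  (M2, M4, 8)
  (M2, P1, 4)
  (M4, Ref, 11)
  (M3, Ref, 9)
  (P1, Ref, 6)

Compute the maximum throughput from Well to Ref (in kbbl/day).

18

Augment Well→P3→M4→Ref: bottleneck 6, flow now 6.
Augment Well→M2→M4→Ref: bottleneck 5, flow now 11.
Augment Well→M2→P1→Ref: bottleneck 4, flow now 15.
Augment Well→M2→M4→P3→M3→Ref: bottleneck 3, flow now 18. (uses reverse residual edge)
No augmenting path remains; maximum flow = 18.
In the residual graph, reachable from Well: {Well}.
Min-cut edges: Well→P3 (6), Well→M2 (12); capacity 6 + 12 = 18.
This cut is saturated, so no flow can exceed 18.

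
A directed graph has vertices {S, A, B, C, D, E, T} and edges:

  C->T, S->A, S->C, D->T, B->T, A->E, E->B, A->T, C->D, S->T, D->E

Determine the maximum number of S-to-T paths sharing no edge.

3

Assign every edge capacity 1; by Menger, the answer equals the max flow.
Path S→T (+1); total 1.
Path S→A→T (+1); total 2.
Path S→C→T (+1); total 3.
No residual S→T path; max flow = 3.
Certifying cut of size 3: {S→A, S→C, S→T}.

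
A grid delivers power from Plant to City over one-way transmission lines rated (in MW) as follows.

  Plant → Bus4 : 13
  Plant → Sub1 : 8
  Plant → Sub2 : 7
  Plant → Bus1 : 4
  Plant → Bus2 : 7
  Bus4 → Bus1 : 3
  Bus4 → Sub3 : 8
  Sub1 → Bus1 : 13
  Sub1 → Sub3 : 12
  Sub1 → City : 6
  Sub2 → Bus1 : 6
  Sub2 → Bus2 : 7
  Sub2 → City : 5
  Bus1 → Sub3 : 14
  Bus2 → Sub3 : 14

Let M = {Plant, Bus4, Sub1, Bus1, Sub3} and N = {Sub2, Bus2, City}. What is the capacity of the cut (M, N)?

20

Edges leaving {Plant, Bus4, Sub1, Bus1, Sub3}: Plant→Sub2 (7), Plant→Bus2 (7), Sub1→City (6).
Cut capacity = 7 + 7 + 6 = 20.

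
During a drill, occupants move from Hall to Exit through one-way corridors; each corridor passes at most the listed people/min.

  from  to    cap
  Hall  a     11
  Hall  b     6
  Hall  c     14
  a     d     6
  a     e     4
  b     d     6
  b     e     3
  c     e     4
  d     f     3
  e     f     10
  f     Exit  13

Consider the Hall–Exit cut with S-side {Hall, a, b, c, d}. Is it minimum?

No — its capacity is 14, but the minimum cut has capacity 13.

Given cut capacity: 4 + 3 + 4 + 3 = 14.
Augment Hall→a→d→f→Exit: bottleneck 3, flow now 3.
Augment Hall→a→e→f→Exit: bottleneck 4, flow now 7.
Augment Hall→b→e→f→Exit: bottleneck 3, flow now 10.
Augment Hall→c→e→f→Exit: bottleneck 3, flow now 13.
No augmenting path remains; maximum flow = 13.
In the residual graph, reachable from Hall: {Hall, a, b, c, d, e}.
Min-cut edges: d→f (3), e→f (10); capacity 3 + 10 = 13.
Cut capacity 14 exceeds the max flow 13, so it is not minimum.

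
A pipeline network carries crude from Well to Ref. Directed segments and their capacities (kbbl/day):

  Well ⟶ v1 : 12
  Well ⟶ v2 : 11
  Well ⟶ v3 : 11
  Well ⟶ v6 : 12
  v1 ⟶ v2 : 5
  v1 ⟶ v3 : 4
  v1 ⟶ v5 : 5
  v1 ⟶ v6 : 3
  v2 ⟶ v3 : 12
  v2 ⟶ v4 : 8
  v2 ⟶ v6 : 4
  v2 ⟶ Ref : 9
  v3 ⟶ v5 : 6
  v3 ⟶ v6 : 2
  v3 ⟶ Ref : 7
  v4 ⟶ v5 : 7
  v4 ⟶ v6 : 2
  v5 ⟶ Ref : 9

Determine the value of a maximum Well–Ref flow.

Augment Well→v2→Ref: bottleneck 9, flow now 9.
Augment Well→v3→Ref: bottleneck 7, flow now 16.
Augment Well→v1→v5→Ref: bottleneck 5, flow now 21.
Augment Well→v3→v5→Ref: bottleneck 4, flow now 25.
No augmenting path remains; maximum flow = 25.
In the residual graph, reachable from Well: {Well, v1, v2, v3, v4, v5, v6}.
Min-cut edges: v2→Ref (9), v3→Ref (7), v5→Ref (9); capacity 9 + 7 + 9 = 25.
This cut is saturated, so no flow can exceed 25.

25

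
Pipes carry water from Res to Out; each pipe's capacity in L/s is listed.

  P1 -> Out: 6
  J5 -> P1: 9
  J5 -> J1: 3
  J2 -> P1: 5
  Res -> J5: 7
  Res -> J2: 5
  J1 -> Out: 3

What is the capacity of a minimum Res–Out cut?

Augment Res→J5→J1→Out: bottleneck 3, flow now 3.
Augment Res→J5→P1→Out: bottleneck 4, flow now 7.
Augment Res→J2→P1→Out: bottleneck 2, flow now 9.
No augmenting path remains; maximum flow = 9.
By max-flow min-cut, the minimum cut capacity equals the max flow.
In the residual graph, reachable from Res: {Res, J5, J2, P1}.
Min-cut edges: J5→J1 (3), P1→Out (6); capacity 3 + 6 = 9.

9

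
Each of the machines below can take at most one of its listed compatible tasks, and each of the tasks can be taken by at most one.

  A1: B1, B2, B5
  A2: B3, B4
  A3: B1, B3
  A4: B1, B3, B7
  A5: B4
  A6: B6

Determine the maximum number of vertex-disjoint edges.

6

Unit-capacity flow: source→left, listed edges, right→sink; max matching = max flow.
Augmenting path A1→B1 (+1); matched 1.
Augmenting path A2→B3 (+1); matched 2.
Augmenting path A4→B7 (+1); matched 3.
Augmenting path A5→B4 (+1); matched 4.
Augmenting path A6→B6 (+1); matched 5.
Augmenting path A3→B1→A1→B2 (+1); matched 6.
No augmenting path remains; maximum matching = 6.
König certificate: {A1, A2, A3, A4, A5, A6} is a vertex cover of size 6 (every listed pair touches it), so no matching can be larger.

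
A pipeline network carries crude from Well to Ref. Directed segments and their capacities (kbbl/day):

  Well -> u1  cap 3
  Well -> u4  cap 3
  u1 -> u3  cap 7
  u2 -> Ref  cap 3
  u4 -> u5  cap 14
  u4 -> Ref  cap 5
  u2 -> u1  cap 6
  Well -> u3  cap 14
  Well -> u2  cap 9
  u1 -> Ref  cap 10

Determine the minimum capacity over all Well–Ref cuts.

Augment Well→u1→Ref: bottleneck 3, flow now 3.
Augment Well→u2→Ref: bottleneck 3, flow now 6.
Augment Well→u4→Ref: bottleneck 3, flow now 9.
Augment Well→u2→u1→Ref: bottleneck 6, flow now 15.
No augmenting path remains; maximum flow = 15.
By max-flow min-cut, the minimum cut capacity equals the max flow.
In the residual graph, reachable from Well: {Well, u3}.
Min-cut edges: Well→u1 (3), Well→u2 (9), Well→u4 (3); capacity 3 + 9 + 3 = 15.

15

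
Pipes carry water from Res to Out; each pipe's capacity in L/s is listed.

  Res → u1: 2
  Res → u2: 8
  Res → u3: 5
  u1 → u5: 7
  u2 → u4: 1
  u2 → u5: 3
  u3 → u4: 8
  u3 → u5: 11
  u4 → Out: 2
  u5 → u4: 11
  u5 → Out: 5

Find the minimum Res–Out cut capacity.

Augment Res→u1→u5→Out: bottleneck 2, flow now 2.
Augment Res→u2→u4→Out: bottleneck 1, flow now 3.
Augment Res→u2→u5→Out: bottleneck 3, flow now 6.
Augment Res→u3→u4→Out: bottleneck 1, flow now 7.
No augmenting path remains; maximum flow = 7.
By max-flow min-cut, the minimum cut capacity equals the max flow.
In the residual graph, reachable from Res: {Res, u1, u2, u3, u4, u5}.
Min-cut edges: u4→Out (2), u5→Out (5); capacity 2 + 5 = 7.

7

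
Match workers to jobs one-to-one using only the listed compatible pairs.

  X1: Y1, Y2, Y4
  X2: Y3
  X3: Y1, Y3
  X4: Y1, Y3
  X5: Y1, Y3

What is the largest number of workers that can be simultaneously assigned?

Unit-capacity flow: source→left, listed edges, right→sink; max matching = max flow.
Augmenting path X1→Y1 (+1); matched 1.
Augmenting path X2→Y3 (+1); matched 2.
Augmenting path X3→Y1→X1→Y2 (+1); matched 3.
No augmenting path remains; maximum matching = 3.
König certificate: {X1, Y1, Y3} is a vertex cover of size 3 (every listed pair touches it), so no matching can be larger.

3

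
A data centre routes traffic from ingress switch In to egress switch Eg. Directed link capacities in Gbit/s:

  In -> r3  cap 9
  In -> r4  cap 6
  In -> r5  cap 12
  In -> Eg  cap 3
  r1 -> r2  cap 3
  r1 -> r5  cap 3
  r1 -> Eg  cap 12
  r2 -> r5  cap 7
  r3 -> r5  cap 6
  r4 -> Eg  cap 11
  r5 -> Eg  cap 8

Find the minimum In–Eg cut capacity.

17

Augment In→Eg: bottleneck 3, flow now 3.
Augment In→r4→Eg: bottleneck 6, flow now 9.
Augment In→r5→Eg: bottleneck 8, flow now 17.
No augmenting path remains; maximum flow = 17.
By max-flow min-cut, the minimum cut capacity equals the max flow.
In the residual graph, reachable from In: {In, r3, r5}.
Min-cut edges: In→r4 (6), In→Eg (3), r5→Eg (8); capacity 6 + 3 + 8 = 17.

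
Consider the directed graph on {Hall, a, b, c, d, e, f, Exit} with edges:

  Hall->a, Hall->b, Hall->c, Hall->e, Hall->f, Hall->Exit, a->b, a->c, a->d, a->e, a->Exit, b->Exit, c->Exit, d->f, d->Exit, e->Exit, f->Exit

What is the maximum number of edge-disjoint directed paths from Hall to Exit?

6

Assign every edge capacity 1; by Menger, the answer equals the max flow.
Path Hall→Exit (+1); total 1.
Path Hall→a→Exit (+1); total 2.
Path Hall→b→Exit (+1); total 3.
Path Hall→c→Exit (+1); total 4.
Path Hall→e→Exit (+1); total 5.
Path Hall→f→Exit (+1); total 6.
No residual Hall→Exit path; max flow = 6.
Certifying cut of size 6: {Hall→Exit, Hall→a, Hall→b, Hall→c, Hall→e, Hall→f}.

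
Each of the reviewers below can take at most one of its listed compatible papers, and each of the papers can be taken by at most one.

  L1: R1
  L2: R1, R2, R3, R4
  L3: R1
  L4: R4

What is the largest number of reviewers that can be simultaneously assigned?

Unit-capacity flow: source→left, listed edges, right→sink; max matching = max flow.
Augmenting path L1→R1 (+1); matched 1.
Augmenting path L2→R2 (+1); matched 2.
Augmenting path L4→R4 (+1); matched 3.
No augmenting path remains; maximum matching = 3.
König certificate: {L2, L4, R1} is a vertex cover of size 3 (every listed pair touches it), so no matching can be larger.

3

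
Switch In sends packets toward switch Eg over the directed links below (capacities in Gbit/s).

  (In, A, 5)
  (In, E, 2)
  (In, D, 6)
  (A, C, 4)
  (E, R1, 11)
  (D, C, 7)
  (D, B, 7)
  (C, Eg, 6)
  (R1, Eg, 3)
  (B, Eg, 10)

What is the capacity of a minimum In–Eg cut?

12

Augment In→A→C→Eg: bottleneck 4, flow now 4.
Augment In→E→R1→Eg: bottleneck 2, flow now 6.
Augment In→D→C→Eg: bottleneck 2, flow now 8.
Augment In→D→B→Eg: bottleneck 4, flow now 12.
No augmenting path remains; maximum flow = 12.
By max-flow min-cut, the minimum cut capacity equals the max flow.
In the residual graph, reachable from In: {In, A}.
Min-cut edges: In→E (2), In→D (6), A→C (4); capacity 2 + 6 + 4 = 12.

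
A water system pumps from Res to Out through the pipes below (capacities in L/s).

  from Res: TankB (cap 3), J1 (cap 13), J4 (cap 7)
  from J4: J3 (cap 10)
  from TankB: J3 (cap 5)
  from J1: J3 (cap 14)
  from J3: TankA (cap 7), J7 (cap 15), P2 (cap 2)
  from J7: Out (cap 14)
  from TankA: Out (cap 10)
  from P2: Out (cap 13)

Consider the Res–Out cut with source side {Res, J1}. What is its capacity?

Edges leaving {Res, J1}: Res→J4 (7), Res→TankB (3), J1→J3 (14).
Cut capacity = 7 + 3 + 14 = 24.

24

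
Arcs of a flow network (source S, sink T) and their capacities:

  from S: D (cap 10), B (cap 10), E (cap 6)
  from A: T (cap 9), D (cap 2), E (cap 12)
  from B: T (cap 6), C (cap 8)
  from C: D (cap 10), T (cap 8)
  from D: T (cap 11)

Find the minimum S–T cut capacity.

Augment S→B→T: bottleneck 6, flow now 6.
Augment S→D→T: bottleneck 10, flow now 16.
Augment S→B→C→T: bottleneck 4, flow now 20.
No augmenting path remains; maximum flow = 20.
By max-flow min-cut, the minimum cut capacity equals the max flow.
In the residual graph, reachable from S: {S, E}.
Min-cut edges: S→B (10), S→D (10); capacity 10 + 10 = 20.

20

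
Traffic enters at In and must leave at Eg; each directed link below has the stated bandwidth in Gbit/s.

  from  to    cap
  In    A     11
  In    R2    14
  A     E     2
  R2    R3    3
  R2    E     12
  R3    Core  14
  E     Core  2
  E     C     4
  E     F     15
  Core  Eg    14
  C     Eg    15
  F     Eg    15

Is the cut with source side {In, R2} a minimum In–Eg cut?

Given cut capacity: 11 + 3 + 12 = 26.
Augment In→A→E→Core→Eg: bottleneck 2, flow now 2.
Augment In→R2→R3→Core→Eg: bottleneck 3, flow now 5.
Augment In→R2→E→C→Eg: bottleneck 4, flow now 9.
Augment In→R2→E→F→Eg: bottleneck 7, flow now 16.
No augmenting path remains; maximum flow = 16.
In the residual graph, reachable from In: {In, A}.
Min-cut edges: In→R2 (14), A→E (2); capacity 14 + 2 = 16.
Cut capacity 26 exceeds the max flow 16, so it is not minimum.

No — its capacity is 26, but the minimum cut has capacity 16.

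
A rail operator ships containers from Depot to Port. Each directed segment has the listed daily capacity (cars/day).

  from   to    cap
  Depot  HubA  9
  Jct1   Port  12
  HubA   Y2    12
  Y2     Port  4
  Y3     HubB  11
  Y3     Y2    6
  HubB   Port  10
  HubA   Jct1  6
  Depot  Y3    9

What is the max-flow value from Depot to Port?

18

Augment Depot→HubA→Y2→Port: bottleneck 4, flow now 4.
Augment Depot→HubA→Jct1→Port: bottleneck 5, flow now 9.
Augment Depot→Y3→HubB→Port: bottleneck 9, flow now 18.
No augmenting path remains; maximum flow = 18.
In the residual graph, reachable from Depot: {Depot}.
Min-cut edges: Depot→HubA (9), Depot→Y3 (9); capacity 9 + 9 = 18.
This cut is saturated, so no flow can exceed 18.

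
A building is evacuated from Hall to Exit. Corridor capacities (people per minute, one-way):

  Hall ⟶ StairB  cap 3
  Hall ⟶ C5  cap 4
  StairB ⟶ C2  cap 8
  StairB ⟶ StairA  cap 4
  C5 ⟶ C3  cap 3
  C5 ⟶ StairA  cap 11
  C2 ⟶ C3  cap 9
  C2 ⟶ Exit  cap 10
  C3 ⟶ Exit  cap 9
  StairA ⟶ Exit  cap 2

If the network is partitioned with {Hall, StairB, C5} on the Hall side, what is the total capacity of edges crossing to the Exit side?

26

Edges leaving {Hall, StairB, C5}: StairB→C2 (8), StairB→StairA (4), C5→C3 (3), C5→StairA (11).
Cut capacity = 8 + 4 + 3 + 11 = 26.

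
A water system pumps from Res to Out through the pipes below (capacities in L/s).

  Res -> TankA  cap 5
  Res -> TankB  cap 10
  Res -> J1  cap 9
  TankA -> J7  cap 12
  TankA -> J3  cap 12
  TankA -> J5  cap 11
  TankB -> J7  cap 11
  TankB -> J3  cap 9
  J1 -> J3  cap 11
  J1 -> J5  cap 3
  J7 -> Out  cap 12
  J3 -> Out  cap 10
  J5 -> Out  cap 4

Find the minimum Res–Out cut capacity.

Augment Res→TankA→J7→Out: bottleneck 5, flow now 5.
Augment Res→TankB→J7→Out: bottleneck 7, flow now 12.
Augment Res→TankB→J3→Out: bottleneck 3, flow now 15.
Augment Res→J1→J3→Out: bottleneck 7, flow now 22.
Augment Res→J1→J5→Out: bottleneck 2, flow now 24.
No augmenting path remains; maximum flow = 24.
By max-flow min-cut, the minimum cut capacity equals the max flow.
In the residual graph, reachable from Res: {Res}.
Min-cut edges: Res→TankA (5), Res→TankB (10), Res→J1 (9); capacity 5 + 10 + 9 = 24.

24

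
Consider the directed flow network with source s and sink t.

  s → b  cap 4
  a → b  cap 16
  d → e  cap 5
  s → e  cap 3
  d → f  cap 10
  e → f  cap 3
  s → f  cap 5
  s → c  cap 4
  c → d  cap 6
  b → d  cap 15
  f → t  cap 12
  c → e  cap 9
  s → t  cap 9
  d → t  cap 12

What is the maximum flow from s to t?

Augment s→t: bottleneck 9, flow now 9.
Augment s→f→t: bottleneck 5, flow now 14.
Augment s→b→d→t: bottleneck 4, flow now 18.
Augment s→c→d→t: bottleneck 4, flow now 22.
Augment s→e→f→t: bottleneck 3, flow now 25.
No augmenting path remains; maximum flow = 25.
In the residual graph, reachable from s: {s}.
Min-cut edges: s→b (4), s→c (4), s→e (3), s→f (5), s→t (9); capacity 4 + 4 + 3 + 5 + 9 = 25.
This cut is saturated, so no flow can exceed 25.

25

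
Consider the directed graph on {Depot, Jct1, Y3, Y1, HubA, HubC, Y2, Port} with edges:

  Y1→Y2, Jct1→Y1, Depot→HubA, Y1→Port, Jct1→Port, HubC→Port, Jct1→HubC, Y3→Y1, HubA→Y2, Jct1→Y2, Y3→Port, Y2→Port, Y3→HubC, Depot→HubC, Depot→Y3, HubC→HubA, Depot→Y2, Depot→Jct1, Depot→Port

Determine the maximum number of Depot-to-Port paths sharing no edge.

5

Assign every edge capacity 1; by Menger, the answer equals the max flow.
Path Depot→Port (+1); total 1.
Path Depot→Jct1→Port (+1); total 2.
Path Depot→Y3→Port (+1); total 3.
Path Depot→HubC→Port (+1); total 4.
Path Depot→Y2→Port (+1); total 5.
No residual Depot→Port path; max flow = 5.
Certifying cut of size 5: {Depot→HubC, Depot→Jct1, Depot→Port, Depot→Y3, Y2→Port}.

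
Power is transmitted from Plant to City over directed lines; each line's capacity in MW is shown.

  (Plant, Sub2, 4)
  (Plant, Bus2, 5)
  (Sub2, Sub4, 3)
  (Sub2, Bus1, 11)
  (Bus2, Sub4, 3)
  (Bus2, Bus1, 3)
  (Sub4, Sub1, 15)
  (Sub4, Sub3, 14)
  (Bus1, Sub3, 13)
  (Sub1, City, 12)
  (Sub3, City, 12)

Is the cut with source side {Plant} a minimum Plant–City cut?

Yes — it is a minimum cut (capacity 9).

Given cut capacity: 4 + 5 = 9.
Augment Plant→Sub2→Sub4→Sub1→City: bottleneck 3, flow now 3.
Augment Plant→Sub2→Bus1→Sub3→City: bottleneck 1, flow now 4.
Augment Plant→Bus2→Sub4→Sub1→City: bottleneck 3, flow now 7.
Augment Plant→Bus2→Bus1→Sub3→City: bottleneck 2, flow now 9.
No augmenting path remains; maximum flow = 9.
Cut capacity 9 equals the max flow, so it is a minimum cut.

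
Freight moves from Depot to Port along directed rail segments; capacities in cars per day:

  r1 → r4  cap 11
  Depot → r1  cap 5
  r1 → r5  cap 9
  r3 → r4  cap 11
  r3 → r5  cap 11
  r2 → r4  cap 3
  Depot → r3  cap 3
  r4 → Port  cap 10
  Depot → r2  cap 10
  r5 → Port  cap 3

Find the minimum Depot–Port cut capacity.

11

Augment Depot→r1→r4→Port: bottleneck 5, flow now 5.
Augment Depot→r2→r4→Port: bottleneck 3, flow now 8.
Augment Depot→r3→r4→Port: bottleneck 2, flow now 10.
Augment Depot→r3→r5→Port: bottleneck 1, flow now 11.
No augmenting path remains; maximum flow = 11.
By max-flow min-cut, the minimum cut capacity equals the max flow.
In the residual graph, reachable from Depot: {Depot, r2}.
Min-cut edges: Depot→r1 (5), Depot→r3 (3), r2→r4 (3); capacity 5 + 3 + 3 = 11.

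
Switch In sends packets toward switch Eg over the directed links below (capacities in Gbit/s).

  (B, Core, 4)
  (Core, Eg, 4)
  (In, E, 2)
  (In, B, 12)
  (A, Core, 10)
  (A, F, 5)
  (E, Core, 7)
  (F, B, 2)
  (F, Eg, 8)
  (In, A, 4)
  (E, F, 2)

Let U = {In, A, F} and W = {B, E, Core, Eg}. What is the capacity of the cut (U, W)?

Edges leaving {In, A, F}: In→B (12), In→E (2), A→Core (10), F→B (2), F→Eg (8).
Cut capacity = 12 + 2 + 10 + 2 + 8 = 34.

34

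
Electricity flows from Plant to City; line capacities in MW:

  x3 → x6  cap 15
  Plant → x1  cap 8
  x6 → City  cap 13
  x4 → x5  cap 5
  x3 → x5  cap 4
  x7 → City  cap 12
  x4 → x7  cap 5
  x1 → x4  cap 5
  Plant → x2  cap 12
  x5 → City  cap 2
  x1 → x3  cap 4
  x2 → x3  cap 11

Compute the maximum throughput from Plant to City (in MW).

Augment Plant→x1→x3→x5→City: bottleneck 2, flow now 2.
Augment Plant→x1→x3→x6→City: bottleneck 2, flow now 4.
Augment Plant→x1→x4→x7→City: bottleneck 4, flow now 8.
Augment Plant→x2→x3→x6→City: bottleneck 11, flow now 19.
No augmenting path remains; maximum flow = 19.
In the residual graph, reachable from Plant: {Plant, x2}.
Min-cut edges: Plant→x1 (8), x2→x3 (11); capacity 8 + 11 = 19.
This cut is saturated, so no flow can exceed 19.

19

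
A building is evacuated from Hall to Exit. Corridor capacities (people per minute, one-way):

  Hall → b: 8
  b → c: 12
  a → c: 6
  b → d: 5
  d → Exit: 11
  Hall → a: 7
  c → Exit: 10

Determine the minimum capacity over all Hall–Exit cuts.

Augment Hall→a→c→Exit: bottleneck 6, flow now 6.
Augment Hall→b→c→Exit: bottleneck 4, flow now 10.
Augment Hall→b→d→Exit: bottleneck 4, flow now 14.
No augmenting path remains; maximum flow = 14.
By max-flow min-cut, the minimum cut capacity equals the max flow.
In the residual graph, reachable from Hall: {Hall, a}.
Min-cut edges: Hall→b (8), a→c (6); capacity 8 + 6 = 14.

14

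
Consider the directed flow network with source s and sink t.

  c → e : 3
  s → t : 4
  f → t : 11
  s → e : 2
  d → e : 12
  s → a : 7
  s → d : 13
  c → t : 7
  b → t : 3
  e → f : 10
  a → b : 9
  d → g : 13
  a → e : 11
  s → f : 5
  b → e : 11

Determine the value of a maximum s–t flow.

18

Augment s→t: bottleneck 4, flow now 4.
Augment s→f→t: bottleneck 5, flow now 9.
Augment s→a→b→t: bottleneck 3, flow now 12.
Augment s→e→f→t: bottleneck 2, flow now 14.
Augment s→a→e→f→t: bottleneck 4, flow now 18.
No augmenting path remains; maximum flow = 18.
In the residual graph, reachable from s: {s, a, b, d, e, f, g}.
Min-cut edges: s→t (4), b→t (3), f→t (11); capacity 4 + 3 + 11 = 18.
This cut is saturated, so no flow can exceed 18.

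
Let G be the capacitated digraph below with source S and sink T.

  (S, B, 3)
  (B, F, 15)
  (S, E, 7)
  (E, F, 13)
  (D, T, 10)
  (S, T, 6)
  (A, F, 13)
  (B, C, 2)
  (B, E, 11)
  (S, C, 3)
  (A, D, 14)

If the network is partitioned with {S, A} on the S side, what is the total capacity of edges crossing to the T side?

Edges leaving {S, A}: S→B (3), S→C (3), S→E (7), S→T (6), A→D (14), A→F (13).
Cut capacity = 3 + 3 + 7 + 6 + 14 + 13 = 46.

46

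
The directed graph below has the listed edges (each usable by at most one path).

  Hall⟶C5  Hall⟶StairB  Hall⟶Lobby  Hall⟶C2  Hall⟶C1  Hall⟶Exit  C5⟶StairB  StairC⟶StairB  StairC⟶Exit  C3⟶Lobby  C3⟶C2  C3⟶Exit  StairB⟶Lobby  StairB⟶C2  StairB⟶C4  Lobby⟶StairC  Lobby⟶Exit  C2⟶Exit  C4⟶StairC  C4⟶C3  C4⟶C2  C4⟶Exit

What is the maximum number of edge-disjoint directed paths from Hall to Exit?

Assign every edge capacity 1; by Menger, the answer equals the max flow.
Path Hall→Exit (+1); total 1.
Path Hall→Lobby→Exit (+1); total 2.
Path Hall→C2→Exit (+1); total 3.
Path Hall→StairB→C4→Exit (+1); total 4.
Path Hall→C5→StairB→Lobby→StairC→Exit (+1); total 5.
No residual Hall→Exit path; max flow = 5.
Certifying cut of size 5: {Hall→C2, Hall→C5, Hall→Exit, Hall→Lobby, Hall→StairB}.

5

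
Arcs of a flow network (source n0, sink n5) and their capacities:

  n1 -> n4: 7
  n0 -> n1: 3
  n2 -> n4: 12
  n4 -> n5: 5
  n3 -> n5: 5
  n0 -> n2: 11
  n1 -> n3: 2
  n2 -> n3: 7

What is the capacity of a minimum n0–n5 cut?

Augment n0→n1→n3→n5: bottleneck 2, flow now 2.
Augment n0→n1→n4→n5: bottleneck 1, flow now 3.
Augment n0→n2→n3→n5: bottleneck 3, flow now 6.
Augment n0→n2→n4→n5: bottleneck 4, flow now 10.
No augmenting path remains; maximum flow = 10.
By max-flow min-cut, the minimum cut capacity equals the max flow.
In the residual graph, reachable from n0: {n0, n1, n2, n3, n4}.
Min-cut edges: n3→n5 (5), n4→n5 (5); capacity 5 + 5 = 10.

10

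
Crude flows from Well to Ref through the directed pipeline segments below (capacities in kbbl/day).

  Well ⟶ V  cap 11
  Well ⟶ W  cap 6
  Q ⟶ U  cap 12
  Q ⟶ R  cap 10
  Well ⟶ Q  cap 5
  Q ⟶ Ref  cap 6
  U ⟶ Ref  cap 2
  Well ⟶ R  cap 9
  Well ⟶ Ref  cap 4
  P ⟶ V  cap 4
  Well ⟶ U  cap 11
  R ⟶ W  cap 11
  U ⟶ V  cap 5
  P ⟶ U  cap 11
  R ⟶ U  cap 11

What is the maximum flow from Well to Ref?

Augment Well→Ref: bottleneck 4, flow now 4.
Augment Well→Q→Ref: bottleneck 5, flow now 9.
Augment Well→U→Ref: bottleneck 2, flow now 11.
No augmenting path remains; maximum flow = 11.
In the residual graph, reachable from Well: {Well, R, U, V, W}.
Min-cut edges: Well→Q (5), Well→Ref (4), U→Ref (2); capacity 5 + 4 + 2 = 11.
This cut is saturated, so no flow can exceed 11.

11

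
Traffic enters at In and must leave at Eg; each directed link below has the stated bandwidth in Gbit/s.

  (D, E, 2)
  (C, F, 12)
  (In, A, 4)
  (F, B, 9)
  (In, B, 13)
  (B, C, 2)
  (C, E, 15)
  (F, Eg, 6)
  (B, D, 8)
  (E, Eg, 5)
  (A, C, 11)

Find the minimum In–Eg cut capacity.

Augment In→A→C→E→Eg: bottleneck 4, flow now 4.
Augment In→B→C→E→Eg: bottleneck 1, flow now 5.
Augment In→B→C→F→Eg: bottleneck 1, flow now 6.
Augment In→B→D→E→C→F→Eg: bottleneck 2, flow now 8. (uses reverse residual edge)
No augmenting path remains; maximum flow = 8.
By max-flow min-cut, the minimum cut capacity equals the max flow.
In the residual graph, reachable from In: {In, B, D}.
Min-cut edges: In→A (4), B→C (2), D→E (2); capacity 4 + 2 + 2 = 8.

8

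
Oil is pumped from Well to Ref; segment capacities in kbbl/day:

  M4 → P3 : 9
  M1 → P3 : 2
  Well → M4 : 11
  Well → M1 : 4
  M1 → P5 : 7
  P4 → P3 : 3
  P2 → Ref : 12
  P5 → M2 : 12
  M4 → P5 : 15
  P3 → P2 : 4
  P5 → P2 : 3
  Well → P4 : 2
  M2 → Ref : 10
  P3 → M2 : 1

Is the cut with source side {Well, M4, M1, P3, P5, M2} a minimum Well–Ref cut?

Given cut capacity: 2 + 4 + 3 + 10 = 19.
Augment Well→M4→P3→P2→Ref: bottleneck 4, flow now 4.
Augment Well→M4→P3→M2→Ref: bottleneck 1, flow now 5.
Augment Well→M4→P5→P2→Ref: bottleneck 3, flow now 8.
Augment Well→M4→P5→M2→Ref: bottleneck 3, flow now 11.
Augment Well→M1→P5→M2→Ref: bottleneck 4, flow now 15.
Augment Well→P4→P3→M4→P5→M2→Ref: bottleneck 2, flow now 17. (uses reverse residual edge)
No augmenting path remains; maximum flow = 17.
In the residual graph, reachable from Well: {Well}.
Min-cut edges: Well→M4 (11), Well→P4 (2), Well→M1 (4); capacity 11 + 2 + 4 = 17.
Cut capacity 19 exceeds the max flow 17, so it is not minimum.

No — its capacity is 19, but the minimum cut has capacity 17.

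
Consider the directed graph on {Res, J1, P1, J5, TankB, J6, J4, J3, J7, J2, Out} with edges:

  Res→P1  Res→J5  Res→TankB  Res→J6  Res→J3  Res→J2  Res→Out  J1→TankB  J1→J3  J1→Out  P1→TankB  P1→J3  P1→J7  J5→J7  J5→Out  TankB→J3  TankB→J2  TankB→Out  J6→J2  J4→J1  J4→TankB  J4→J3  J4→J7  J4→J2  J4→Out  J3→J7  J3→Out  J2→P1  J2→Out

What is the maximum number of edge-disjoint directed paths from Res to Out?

5

Assign every edge capacity 1; by Menger, the answer equals the max flow.
Path Res→Out (+1); total 1.
Path Res→J5→Out (+1); total 2.
Path Res→TankB→Out (+1); total 3.
Path Res→J3→Out (+1); total 4.
Path Res→J2→Out (+1); total 5.
No residual Res→Out path; max flow = 5.
Certifying cut of size 5: {J2→Out, J3→Out, Res→J5, Res→Out, TankB→Out}.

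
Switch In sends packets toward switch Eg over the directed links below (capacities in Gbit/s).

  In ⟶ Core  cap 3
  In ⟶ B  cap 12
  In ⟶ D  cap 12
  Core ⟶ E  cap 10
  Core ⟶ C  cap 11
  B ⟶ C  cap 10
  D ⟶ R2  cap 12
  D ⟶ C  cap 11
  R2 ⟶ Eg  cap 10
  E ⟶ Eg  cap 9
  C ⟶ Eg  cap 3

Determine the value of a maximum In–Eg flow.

16

Augment In→Core→E→Eg: bottleneck 3, flow now 3.
Augment In→B→C→Eg: bottleneck 3, flow now 6.
Augment In→D→R2→Eg: bottleneck 10, flow now 16.
No augmenting path remains; maximum flow = 16.
In the residual graph, reachable from In: {In, B, D, R2, C}.
Min-cut edges: In→Core (3), R2→Eg (10), C→Eg (3); capacity 3 + 10 + 3 = 16.
This cut is saturated, so no flow can exceed 16.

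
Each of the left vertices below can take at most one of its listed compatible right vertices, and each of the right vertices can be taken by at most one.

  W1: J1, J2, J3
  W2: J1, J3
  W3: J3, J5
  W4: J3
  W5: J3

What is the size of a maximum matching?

Unit-capacity flow: source→left, listed edges, right→sink; max matching = max flow.
Augmenting path W1→J1 (+1); matched 1.
Augmenting path W2→J3 (+1); matched 2.
Augmenting path W3→J5 (+1); matched 3.
Augmenting path W4→J3→W2→J1→W1→J2 (+1); matched 4.
No augmenting path remains; maximum matching = 4.
König certificate: {W1, W2, W3, J3} is a vertex cover of size 4 (every listed pair touches it), so no matching can be larger.

4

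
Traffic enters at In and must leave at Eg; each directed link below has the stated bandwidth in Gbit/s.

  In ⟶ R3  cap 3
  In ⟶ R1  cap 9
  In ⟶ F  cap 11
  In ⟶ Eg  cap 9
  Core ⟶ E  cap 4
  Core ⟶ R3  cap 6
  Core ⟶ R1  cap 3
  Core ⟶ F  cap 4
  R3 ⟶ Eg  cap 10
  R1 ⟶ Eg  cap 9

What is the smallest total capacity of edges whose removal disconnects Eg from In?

Augment In→Eg: bottleneck 9, flow now 9.
Augment In→R3→Eg: bottleneck 3, flow now 12.
Augment In→R1→Eg: bottleneck 9, flow now 21.
No augmenting path remains; maximum flow = 21.
By max-flow min-cut, the minimum cut capacity equals the max flow.
In the residual graph, reachable from In: {In, F}.
Min-cut edges: In→R3 (3), In→R1 (9), In→Eg (9); capacity 3 + 9 + 9 = 21.

21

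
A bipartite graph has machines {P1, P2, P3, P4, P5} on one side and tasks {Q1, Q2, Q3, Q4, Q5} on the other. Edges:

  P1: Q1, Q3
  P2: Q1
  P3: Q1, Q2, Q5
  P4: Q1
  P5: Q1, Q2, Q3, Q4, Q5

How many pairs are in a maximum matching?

Unit-capacity flow: source→left, listed edges, right→sink; max matching = max flow.
Augmenting path P1→Q1 (+1); matched 1.
Augmenting path P3→Q2 (+1); matched 2.
Augmenting path P5→Q3 (+1); matched 3.
Augmenting path P2→Q1→P1→Q3→P5→Q4 (+1); matched 4.
No augmenting path remains; maximum matching = 4.
König certificate: {P1, P3, P5, Q1} is a vertex cover of size 4 (every listed pair touches it), so no matching can be larger.

4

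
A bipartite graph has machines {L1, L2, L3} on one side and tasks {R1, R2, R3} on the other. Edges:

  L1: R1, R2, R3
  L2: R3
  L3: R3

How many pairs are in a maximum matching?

2

Unit-capacity flow: source→left, listed edges, right→sink; max matching = max flow.
Augmenting path L1→R1 (+1); matched 1.
Augmenting path L2→R3 (+1); matched 2.
No augmenting path remains; maximum matching = 2.
König certificate: {L1, R3} is a vertex cover of size 2 (every listed pair touches it), so no matching can be larger.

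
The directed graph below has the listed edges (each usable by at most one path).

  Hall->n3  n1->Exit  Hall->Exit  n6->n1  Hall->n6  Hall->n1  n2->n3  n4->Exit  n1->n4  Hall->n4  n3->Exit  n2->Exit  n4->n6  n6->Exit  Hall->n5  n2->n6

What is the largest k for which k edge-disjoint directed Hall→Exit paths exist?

5

Assign every edge capacity 1; by Menger, the answer equals the max flow.
Path Hall→Exit (+1); total 1.
Path Hall→n1→Exit (+1); total 2.
Path Hall→n3→Exit (+1); total 3.
Path Hall→n4→Exit (+1); total 4.
Path Hall→n6→Exit (+1); total 5.
No residual Hall→Exit path; max flow = 5.
Certifying cut of size 5: {Hall→Exit, Hall→n1, Hall→n3, Hall→n4, Hall→n6}.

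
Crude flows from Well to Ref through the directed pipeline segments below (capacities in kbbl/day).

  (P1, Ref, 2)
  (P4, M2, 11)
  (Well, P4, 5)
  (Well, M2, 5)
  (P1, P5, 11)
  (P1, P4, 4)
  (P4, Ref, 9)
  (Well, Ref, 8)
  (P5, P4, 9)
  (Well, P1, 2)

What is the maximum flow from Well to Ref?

15

Augment Well→Ref: bottleneck 8, flow now 8.
Augment Well→P1→Ref: bottleneck 2, flow now 10.
Augment Well→P4→Ref: bottleneck 5, flow now 15.
No augmenting path remains; maximum flow = 15.
In the residual graph, reachable from Well: {Well, M2}.
Min-cut edges: Well→P1 (2), Well→P4 (5), Well→Ref (8); capacity 2 + 5 + 8 = 15.
This cut is saturated, so no flow can exceed 15.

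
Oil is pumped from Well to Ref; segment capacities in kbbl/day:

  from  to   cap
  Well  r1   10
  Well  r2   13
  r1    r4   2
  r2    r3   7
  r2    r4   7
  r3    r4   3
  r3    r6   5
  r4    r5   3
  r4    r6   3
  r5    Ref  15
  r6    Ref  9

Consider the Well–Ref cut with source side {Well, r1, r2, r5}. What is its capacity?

31

Edges leaving {Well, r1, r2, r5}: r1→r4 (2), r2→r3 (7), r2→r4 (7), r5→Ref (15).
Cut capacity = 2 + 7 + 7 + 15 = 31.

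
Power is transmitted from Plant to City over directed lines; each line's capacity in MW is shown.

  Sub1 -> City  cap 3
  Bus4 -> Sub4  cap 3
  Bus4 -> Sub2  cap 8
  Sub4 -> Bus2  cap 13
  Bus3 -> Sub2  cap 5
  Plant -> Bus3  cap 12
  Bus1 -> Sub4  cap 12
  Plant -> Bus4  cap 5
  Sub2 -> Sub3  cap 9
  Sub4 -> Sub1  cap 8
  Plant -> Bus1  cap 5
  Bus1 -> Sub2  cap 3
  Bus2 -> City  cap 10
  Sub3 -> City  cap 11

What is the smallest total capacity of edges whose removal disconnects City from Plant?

15

Augment Plant→Bus1→Sub2→Sub3→City: bottleneck 3, flow now 3.
Augment Plant→Bus1→Sub4→Sub1→City: bottleneck 2, flow now 5.
Augment Plant→Bus4→Sub2→Sub3→City: bottleneck 5, flow now 10.
Augment Plant→Bus3→Sub2→Sub3→City: bottleneck 1, flow now 11.
Augment Plant→Bus3→Sub2→Bus1→Sub4→Sub1→City: bottleneck 1, flow now 12. (uses reverse residual edge)
Augment Plant→Bus3→Sub2→Bus1→Sub4→Bus2→City: bottleneck 2, flow now 14. (uses reverse residual edge)
Augment Plant→Bus3→Sub2→Bus4→Sub4→Bus2→City: bottleneck 1, flow now 15. (uses reverse residual edge)
No augmenting path remains; maximum flow = 15.
By max-flow min-cut, the minimum cut capacity equals the max flow.
In the residual graph, reachable from Plant: {Plant, Bus3}.
Min-cut edges: Plant→Bus1 (5), Plant→Bus4 (5), Bus3→Sub2 (5); capacity 5 + 5 + 5 = 15.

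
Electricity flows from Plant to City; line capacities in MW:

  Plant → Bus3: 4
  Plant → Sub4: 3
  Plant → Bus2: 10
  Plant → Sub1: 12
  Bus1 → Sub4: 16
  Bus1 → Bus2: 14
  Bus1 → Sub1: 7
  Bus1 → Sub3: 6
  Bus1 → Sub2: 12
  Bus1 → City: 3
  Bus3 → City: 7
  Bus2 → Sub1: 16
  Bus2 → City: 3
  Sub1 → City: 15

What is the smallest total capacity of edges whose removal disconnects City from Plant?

Augment Plant→Bus3→City: bottleneck 4, flow now 4.
Augment Plant→Bus2→City: bottleneck 3, flow now 7.
Augment Plant→Sub1→City: bottleneck 12, flow now 19.
Augment Plant→Bus2→Sub1→City: bottleneck 3, flow now 22.
No augmenting path remains; maximum flow = 22.
By max-flow min-cut, the minimum cut capacity equals the max flow.
In the residual graph, reachable from Plant: {Plant, Sub4, Bus2, Sub1}.
Min-cut edges: Plant→Bus3 (4), Bus2→City (3), Sub1→City (15); capacity 4 + 3 + 15 = 22.

22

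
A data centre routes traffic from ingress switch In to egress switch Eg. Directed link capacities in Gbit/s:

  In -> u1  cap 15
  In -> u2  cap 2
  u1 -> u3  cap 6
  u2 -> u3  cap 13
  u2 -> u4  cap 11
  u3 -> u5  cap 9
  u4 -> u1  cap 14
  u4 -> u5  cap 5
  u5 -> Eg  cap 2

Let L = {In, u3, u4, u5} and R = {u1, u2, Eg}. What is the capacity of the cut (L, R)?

Edges leaving {In, u3, u4, u5}: In→u1 (15), In→u2 (2), u4→u1 (14), u5→Eg (2).
Cut capacity = 15 + 2 + 14 + 2 = 33.

33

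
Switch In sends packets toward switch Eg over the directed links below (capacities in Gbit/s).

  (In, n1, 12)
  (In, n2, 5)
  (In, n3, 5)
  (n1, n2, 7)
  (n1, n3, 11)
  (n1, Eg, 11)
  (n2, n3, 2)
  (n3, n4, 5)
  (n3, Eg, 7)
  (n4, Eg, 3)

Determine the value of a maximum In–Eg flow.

Augment In→n1→Eg: bottleneck 11, flow now 11.
Augment In→n3→Eg: bottleneck 5, flow now 16.
Augment In→n1→n3→Eg: bottleneck 1, flow now 17.
Augment In→n2→n3→Eg: bottleneck 1, flow now 18.
Augment In→n2→n3→n4→Eg: bottleneck 1, flow now 19.
No augmenting path remains; maximum flow = 19.
In the residual graph, reachable from In: {In, n2}.
Min-cut edges: In→n1 (12), In→n3 (5), n2→n3 (2); capacity 12 + 5 + 2 = 19.
This cut is saturated, so no flow can exceed 19.

19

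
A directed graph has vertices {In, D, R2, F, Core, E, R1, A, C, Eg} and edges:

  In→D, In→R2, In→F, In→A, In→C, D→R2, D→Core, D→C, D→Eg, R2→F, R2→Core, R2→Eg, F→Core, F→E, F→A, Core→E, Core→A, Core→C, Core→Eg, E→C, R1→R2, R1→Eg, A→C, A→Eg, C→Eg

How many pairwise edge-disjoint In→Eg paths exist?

Assign every edge capacity 1; by Menger, the answer equals the max flow.
Path In→D→Eg (+1); total 1.
Path In→R2→Eg (+1); total 2.
Path In→A→Eg (+1); total 3.
Path In→C→Eg (+1); total 4.
Path In→F→Core→Eg (+1); total 5.
No residual In→Eg path; max flow = 5.
Certifying cut of size 5: {In→A, In→C, In→D, In→F, In→R2}.

5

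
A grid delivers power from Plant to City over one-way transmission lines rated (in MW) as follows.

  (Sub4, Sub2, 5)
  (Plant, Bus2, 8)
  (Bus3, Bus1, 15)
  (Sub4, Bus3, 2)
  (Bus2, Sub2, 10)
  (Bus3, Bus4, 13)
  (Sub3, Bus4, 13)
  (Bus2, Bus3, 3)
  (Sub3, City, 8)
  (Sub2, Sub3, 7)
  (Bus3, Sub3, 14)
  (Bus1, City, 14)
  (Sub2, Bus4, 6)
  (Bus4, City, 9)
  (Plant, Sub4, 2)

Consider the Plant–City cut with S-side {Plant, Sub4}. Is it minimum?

Given cut capacity: 8 + 2 + 5 = 15.
Augment Plant→Bus2→Bus3→Bus4→City: bottleneck 3, flow now 3.
Augment Plant→Bus2→Sub2→Bus4→City: bottleneck 5, flow now 8.
Augment Plant→Sub4→Bus3→Bus4→City: bottleneck 1, flow now 9.
Augment Plant→Sub4→Bus3→Bus1→City: bottleneck 1, flow now 10.
No augmenting path remains; maximum flow = 10.
In the residual graph, reachable from Plant: {Plant}.
Min-cut edges: Plant→Bus2 (8), Plant→Sub4 (2); capacity 8 + 2 = 10.
Cut capacity 15 exceeds the max flow 10, so it is not minimum.

No — its capacity is 15, but the minimum cut has capacity 10.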